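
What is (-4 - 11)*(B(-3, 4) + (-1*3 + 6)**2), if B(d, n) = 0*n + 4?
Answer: -195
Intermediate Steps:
B(d, n) = 4 (B(d, n) = 0 + 4 = 4)
(-4 - 11)*(B(-3, 4) + (-1*3 + 6)**2) = (-4 - 11)*(4 + (-1*3 + 6)**2) = -15*(4 + (-3 + 6)**2) = -15*(4 + 3**2) = -15*(4 + 9) = -15*13 = -195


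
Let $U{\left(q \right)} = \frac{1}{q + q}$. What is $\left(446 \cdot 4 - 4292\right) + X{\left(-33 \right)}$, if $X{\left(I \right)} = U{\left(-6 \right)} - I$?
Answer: $- \frac{29701}{12} \approx -2475.1$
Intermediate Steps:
$U{\left(q \right)} = \frac{1}{2 q}$
$X{\left(I \right)} = - \frac{1}{12} - I$ ($X{\left(I \right)} = \frac{1}{2 \left(-6\right)} - I = \frac{1}{2} \left(- \frac{1}{6}\right) - I = - \frac{1}{12} - I$)
$\left(446 \cdot 4 - 4292\right) + X{\left(-33 \right)} = \left(446 \cdot 4 - 4292\right) - - \frac{395}{12} = \left(1784 - 4292\right) + \left(- \frac{1}{12} + 33\right) = -2508 + \frac{395}{12} = - \frac{29701}{12}$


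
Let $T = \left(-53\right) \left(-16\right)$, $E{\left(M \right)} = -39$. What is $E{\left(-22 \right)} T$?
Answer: $-33072$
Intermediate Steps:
$T = 848$
$E{\left(-22 \right)} T = \left(-39\right) 848 = -33072$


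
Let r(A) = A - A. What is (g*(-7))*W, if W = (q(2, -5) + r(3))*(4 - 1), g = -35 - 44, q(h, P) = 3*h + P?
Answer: 1659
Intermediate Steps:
q(h, P) = P + 3*h
r(A) = 0
g = -79
W = 3 (W = ((-5 + 3*2) + 0)*(4 - 1) = ((-5 + 6) + 0)*3 = (1 + 0)*3 = 1*3 = 3)
(g*(-7))*W = -79*(-7)*3 = 553*3 = 1659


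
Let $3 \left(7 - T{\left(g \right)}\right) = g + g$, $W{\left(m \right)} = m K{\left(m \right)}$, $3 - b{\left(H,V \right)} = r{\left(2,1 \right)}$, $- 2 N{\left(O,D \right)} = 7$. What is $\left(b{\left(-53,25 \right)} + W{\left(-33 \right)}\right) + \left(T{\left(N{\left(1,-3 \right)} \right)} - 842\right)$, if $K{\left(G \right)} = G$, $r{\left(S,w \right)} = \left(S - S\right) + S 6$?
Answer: $\frac{742}{3} \approx 247.33$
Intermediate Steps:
$N{\left(O,D \right)} = - \frac{7}{2}$ ($N{\left(O,D \right)} = \left(- \frac{1}{2}\right) 7 = - \frac{7}{2}$)
$r{\left(S,w \right)} = 6 S$ ($r{\left(S,w \right)} = 0 + 6 S = 6 S$)
$b{\left(H,V \right)} = -9$ ($b{\left(H,V \right)} = 3 - 6 \cdot 2 = 3 - 12 = -9$)
$W{\left(m \right)} = m^{2}$ ($W{\left(m \right)} = m m = m^{2}$)
$T{\left(g \right)} = 7 - \frac{2 g}{3}$ ($T{\left(g \right)} = 7 - \frac{g + g}{3} = 7 - \frac{2 g}{3}$)
$\left(b{\left(-53,25 \right)} + W{\left(-33 \right)}\right) + \left(T{\left(N{\left(1,-3 \right)} \right)} - 842\right) = \left(-9 + \left(-33\right)^{2}\right) + \left(\left(7 - - \frac{7}{3}\right) - 842\right) = \left(-9 + 1089\right) + \left(\left(7 + \frac{7}{3}\right) - 842\right) = 1080 + \left(\frac{28}{3} - 842\right) = 1080 - \frac{2498}{3} = \frac{742}{3}$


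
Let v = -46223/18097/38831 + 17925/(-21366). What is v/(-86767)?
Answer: 4199108727031/434251885158002418 ≈ 9.6697e-6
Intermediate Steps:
v = -4199108727031/5004804651054 (v = -46223*1/18097*(1/38831) + 17925*(-1/21366) = -46223/18097*1/38831 - 5975/7122 = -46223/702724607 - 5975/7122 = -4199108727031/5004804651054 ≈ -0.83902)
v/(-86767) = -4199108727031/5004804651054/(-86767) = -4199108727031/5004804651054*(-1/86767) = 4199108727031/434251885158002418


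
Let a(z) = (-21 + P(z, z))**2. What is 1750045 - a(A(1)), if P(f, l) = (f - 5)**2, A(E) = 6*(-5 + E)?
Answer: 1077645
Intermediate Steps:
A(E) = -30 + 6*E
P(f, l) = (-5 + f)**2
a(z) = (-21 + (-5 + z)**2)**2
1750045 - a(A(1)) = 1750045 - (-21 + (-5 + (-30 + 6*1))**2)**2 = 1750045 - (-21 + (-5 + (-30 + 6))**2)**2 = 1750045 - (-21 + (-5 - 24)**2)**2 = 1750045 - (-21 + (-29)**2)**2 = 1750045 - (-21 + 841)**2 = 1750045 - 1*820**2 = 1750045 - 1*672400 = 1750045 - 672400 = 1077645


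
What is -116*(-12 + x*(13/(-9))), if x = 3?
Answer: 5684/3 ≈ 1894.7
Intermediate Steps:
-116*(-12 + x*(13/(-9))) = -116*(-12 + 3*(13/(-9))) = -116*(-12 + 3*(13*(-1/9))) = -116*(-12 + 3*(-13/9)) = -116*(-12 - 13/3) = -116*(-49/3) = 5684/3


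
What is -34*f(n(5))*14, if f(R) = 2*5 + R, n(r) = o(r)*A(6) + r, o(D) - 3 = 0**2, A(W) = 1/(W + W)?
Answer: -7259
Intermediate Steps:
A(W) = 1/(2*W)
o(D) = 3 (o(D) = 3 + 0**2 = 3 + 0 = 3)
n(r) = 1/4 + r (n(r) = 3*((1/2)/6) + r = 3*((1/2)*(1/6)) + r = 3*(1/12) + r = 1/4 + r)
f(R) = 10 + R
-34*f(n(5))*14 = -34*(10 + (1/4 + 5))*14 = -34*(10 + 21/4)*14 = -34*61/4*14 = -1037/2*14 = -7259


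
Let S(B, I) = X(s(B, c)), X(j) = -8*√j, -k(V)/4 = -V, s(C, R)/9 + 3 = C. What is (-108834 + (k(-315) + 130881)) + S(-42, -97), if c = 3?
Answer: 20787 - 72*I*√5 ≈ 20787.0 - 161.0*I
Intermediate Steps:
s(C, R) = -27 + 9*C
k(V) = 4*V (k(V) = -(-4)*V = 4*V)
S(B, I) = -8*√(-27 + 9*B)
(-108834 + (k(-315) + 130881)) + S(-42, -97) = (-108834 + (4*(-315) + 130881)) - 24*√(-3 - 42) = (-108834 + (-1260 + 130881)) - 72*I*√5 = (-108834 + 129621) - 72*I*√5 = 20787 - 72*I*√5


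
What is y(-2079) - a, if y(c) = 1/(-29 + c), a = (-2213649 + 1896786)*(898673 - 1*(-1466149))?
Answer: 1579576242857687/2108 ≈ 7.4932e+11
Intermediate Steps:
a = -749324593386 (a = -316863*(898673 + 1466149) = -316863*2364822 = -749324593386)
y(-2079) - a = 1/(-29 - 2079) - 1*(-749324593386) = 1/(-2108) + 749324593386 = -1/2108 + 749324593386 = 1579576242857687/2108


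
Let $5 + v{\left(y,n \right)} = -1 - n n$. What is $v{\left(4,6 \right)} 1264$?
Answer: $-53088$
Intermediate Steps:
$v{\left(y,n \right)} = -6 - n^{2}$ ($v{\left(y,n \right)} = -5 - \left(1 + n n\right) = -5 - \left(1 + n^{2}\right) = -6 - n^{2}$)
$v{\left(4,6 \right)} 1264 = \left(-6 - 6^{2}\right) 1264 = \left(-6 - 36\right) 1264 = \left(-42\right) 1264 = -53088$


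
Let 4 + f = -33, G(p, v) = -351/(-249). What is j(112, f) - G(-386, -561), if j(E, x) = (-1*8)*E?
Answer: -74485/83 ≈ -897.41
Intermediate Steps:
G(p, v) = 117/83 (G(p, v) = -351*(-1/249) = 117/83)
f = -37 (f = -4 - 33 = -37)
j(E, x) = -8*E
j(112, f) - G(-386, -561) = -8*112 - 1*117/83 = -896 - 117/83 = -74485/83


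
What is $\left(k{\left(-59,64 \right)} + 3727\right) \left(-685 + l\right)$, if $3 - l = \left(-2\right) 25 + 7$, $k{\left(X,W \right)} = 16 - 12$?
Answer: $-2384109$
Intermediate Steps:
$k{\left(X,W \right)} = 4$ ($k{\left(X,W \right)} = 16 - 12 = 4$)
$l = 46$ ($l = 3 - \left(\left(-2\right) 25 + 7\right) = 3 - \left(-50 + 7\right) = 3 - -43 = 3 + 43 = 46$)
$\left(k{\left(-59,64 \right)} + 3727\right) \left(-685 + l\right) = \left(4 + 3727\right) \left(-685 + 46\right) = 3731 \left(-639\right) = -2384109$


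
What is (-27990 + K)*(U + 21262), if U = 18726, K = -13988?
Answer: -1678616264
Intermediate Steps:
(-27990 + K)*(U + 21262) = (-27990 - 13988)*(18726 + 21262) = -41978*39988 = -1678616264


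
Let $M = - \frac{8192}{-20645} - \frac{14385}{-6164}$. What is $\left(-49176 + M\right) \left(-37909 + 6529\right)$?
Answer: $\frac{9818147355879723}{6362789} \approx 1.5431 \cdot 10^{9}$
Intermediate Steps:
$M = \frac{347473813}{127255780}$ ($M = \left(-8192\right) \left(- \frac{1}{20645}\right) - - \frac{14385}{6164} = \frac{8192}{20645} + \frac{14385}{6164} = \frac{347473813}{127255780} \approx 2.7305$)
$\left(-49176 + M\right) \left(-37909 + 6529\right) = \left(-49176 + \frac{347473813}{127255780}\right) \left(-37909 + 6529\right) = \left(- \frac{6257582763467}{127255780}\right) \left(-31380\right) = \frac{9818147355879723}{6362789}$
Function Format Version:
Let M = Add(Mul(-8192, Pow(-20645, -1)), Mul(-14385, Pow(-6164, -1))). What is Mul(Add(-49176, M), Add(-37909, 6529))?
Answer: Rational(9818147355879723, 6362789) ≈ 1.5431e+9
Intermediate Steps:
M = Rational(347473813, 127255780) (M = Add(Mul(-8192, Rational(-1, 20645)), Mul(-14385, Rational(-1, 6164))) = Add(Rational(8192, 20645), Rational(14385, 6164)) = Rational(347473813, 127255780) ≈ 2.7305)
Mul(Add(-49176, M), Add(-37909, 6529)) = Mul(Add(-49176, Rational(347473813, 127255780)), Add(-37909, 6529)) = Mul(Rational(-6257582763467, 127255780), -31380) = Rational(9818147355879723, 6362789)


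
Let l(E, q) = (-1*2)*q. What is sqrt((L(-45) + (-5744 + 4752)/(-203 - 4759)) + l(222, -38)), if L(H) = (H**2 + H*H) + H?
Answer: sqrt(25121258817)/2481 ≈ 63.884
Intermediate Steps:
l(E, q) = -2*q
L(H) = H + 2*H**2 (L(H) = (H**2 + H**2) + H = 2*H**2 + H = H + 2*H**2)
sqrt((L(-45) + (-5744 + 4752)/(-203 - 4759)) + l(222, -38)) = sqrt((-45*(1 + 2*(-45)) + (-5744 + 4752)/(-203 - 4759)) - 2*(-38)) = sqrt((-45*(1 - 90) - 992/(-4962)) + 76) = sqrt((-45*(-89) - 992*(-1/4962)) + 76) = sqrt((4005 + 496/2481) + 76) = sqrt(9936901/2481 + 76) = sqrt(10125457/2481) = sqrt(25121258817)/2481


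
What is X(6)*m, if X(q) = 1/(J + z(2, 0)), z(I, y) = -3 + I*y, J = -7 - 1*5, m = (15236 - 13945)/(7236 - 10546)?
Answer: 1291/49650 ≈ 0.026002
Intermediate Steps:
m = -1291/3310 (m = 1291/(-3310) = 1291*(-1/3310) = -1291/3310 ≈ -0.39003)
J = -12 (J = -7 - 5 = -12)
X(q) = -1/15 (X(q) = 1/(-12 + (-3 + 2*0)) = 1/(-12 + (-3 + 0)) = 1/(-12 - 3) = 1/(-15) = -1/15)
X(6)*m = -1/15*(-1291/3310) = 1291/49650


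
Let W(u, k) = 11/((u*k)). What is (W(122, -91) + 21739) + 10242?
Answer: 355053051/11102 ≈ 31981.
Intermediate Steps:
W(u, k) = 11/(k*u) (W(u, k) = 11/((k*u)) = 11*(1/(k*u)) = 11/(k*u))
(W(122, -91) + 21739) + 10242 = (11/(-91*122) + 21739) + 10242 = (11*(-1/91)*(1/122) + 21739) + 10242 = (-11/11102 + 21739) + 10242 = 241346367/11102 + 10242 = 355053051/11102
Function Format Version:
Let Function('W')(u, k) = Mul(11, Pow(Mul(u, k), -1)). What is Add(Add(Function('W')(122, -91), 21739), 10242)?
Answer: Rational(355053051, 11102) ≈ 31981.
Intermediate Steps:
Function('W')(u, k) = Mul(11, Pow(k, -1), Pow(u, -1)) (Function('W')(u, k) = Mul(11, Pow(Mul(k, u), -1)) = Mul(11, Mul(Pow(k, -1), Pow(u, -1))) = Mul(11, Pow(k, -1), Pow(u, -1)))
Add(Add(Function('W')(122, -91), 21739), 10242) = Add(Add(Mul(11, Pow(-91, -1), Pow(122, -1)), 21739), 10242) = Add(Add(Mul(11, Rational(-1, 91), Rational(1, 122)), 21739), 10242) = Add(Add(Rational(-11, 11102), 21739), 10242) = Add(Rational(241346367, 11102), 10242) = Rational(355053051, 11102)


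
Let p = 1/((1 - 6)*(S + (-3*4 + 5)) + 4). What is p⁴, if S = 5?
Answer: 1/38416 ≈ 2.6031e-5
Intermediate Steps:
p = 1/14 (p = 1/((1 - 6)*(5 + (-3*4 + 5)) + 4) = 1/(-5*(5 + (-12 + 5)) + 4) = 1/(-5*(5 - 7) + 4) = 1/(-5*(-2) + 4) = 1/(10 + 4) = 1/14 ≈ 0.071429)
p⁴ = (1/14)⁴ = 1/38416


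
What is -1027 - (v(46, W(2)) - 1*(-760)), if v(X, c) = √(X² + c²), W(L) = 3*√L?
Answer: -1787 - √2134 ≈ -1833.2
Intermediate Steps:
-1027 - (v(46, W(2)) - 1*(-760)) = -1027 - (√(46² + (3*√2)²) - 1*(-760)) = -1027 - (√(2116 + 18) + 760) = -1027 - (√2134 + 760) = -1027 - (760 + √2134) = -1027 + (-760 - √2134) = -1787 - √2134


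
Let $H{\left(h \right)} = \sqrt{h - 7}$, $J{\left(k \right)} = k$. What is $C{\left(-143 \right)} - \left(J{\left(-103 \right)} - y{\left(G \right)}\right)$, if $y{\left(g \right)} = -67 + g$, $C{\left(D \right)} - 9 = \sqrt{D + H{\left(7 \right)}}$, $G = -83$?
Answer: $-38 + i \sqrt{143} \approx -38.0 + 11.958 i$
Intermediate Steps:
$H{\left(h \right)} = \sqrt{-7 + h}$
$C{\left(D \right)} = 9 + \sqrt{D}$ ($C{\left(D \right)} = 9 + \sqrt{D + \sqrt{-7 + 7}} = 9 + \sqrt{D + \sqrt{0}} = 9 + \sqrt{D + 0} = 9 + \sqrt{D}$)
$C{\left(-143 \right)} - \left(J{\left(-103 \right)} - y{\left(G \right)}\right) = \left(9 + \sqrt{-143}\right) - \left(-103 - \left(-67 - 83\right)\right) = \left(9 + i \sqrt{143}\right) - \left(-103 - -150\right) = \left(9 + i \sqrt{143}\right) - \left(-103 + 150\right) = \left(9 + i \sqrt{143}\right) - 47 = -38 + i \sqrt{143}$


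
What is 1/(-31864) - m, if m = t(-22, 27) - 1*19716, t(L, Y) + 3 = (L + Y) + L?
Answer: 628867903/31864 ≈ 19736.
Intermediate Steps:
t(L, Y) = -3 + Y + 2*L (t(L, Y) = -3 + ((L + Y) + L) = -3 + (Y + 2*L) = -3 + Y + 2*L)
m = -19736 (m = (-3 + 27 + 2*(-22)) - 1*19716 = (-3 + 27 - 44) - 19716 = -20 - 19716 = -19736)
1/(-31864) - m = 1/(-31864) - 1*(-19736) = -1/31864 + 19736 = 628867903/31864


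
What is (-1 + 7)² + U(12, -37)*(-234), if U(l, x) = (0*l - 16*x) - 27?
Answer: -132174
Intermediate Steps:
U(l, x) = -27 - 16*x (U(l, x) = (0 - 16*x) - 27 = -16*x - 27 = -27 - 16*x)
(-1 + 7)² + U(12, -37)*(-234) = (-1 + 7)² + (-27 - 16*(-37))*(-234) = 6² + (-27 + 592)*(-234) = 36 + 565*(-234) = 36 - 132210 = -132174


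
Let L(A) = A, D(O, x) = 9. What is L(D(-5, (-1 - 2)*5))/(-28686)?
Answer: -3/9562 ≈ -0.00031374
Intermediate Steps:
L(D(-5, (-1 - 2)*5))/(-28686) = 9/(-28686) = 9*(-1/28686) = -3/9562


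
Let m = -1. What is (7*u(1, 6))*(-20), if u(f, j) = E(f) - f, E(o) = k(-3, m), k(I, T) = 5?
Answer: -560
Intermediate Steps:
E(o) = 5
u(f, j) = 5 - f
(7*u(1, 6))*(-20) = (7*(5 - 1*1))*(-20) = (7*(5 - 1))*(-20) = (7*4)*(-20) = 28*(-20) = -560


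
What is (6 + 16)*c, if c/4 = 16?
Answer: 1408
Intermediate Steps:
c = 64 (c = 4*16 = 64)
(6 + 16)*c = (6 + 16)*64 = 22*64 = 1408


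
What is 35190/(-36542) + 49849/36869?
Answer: 262081024/673633499 ≈ 0.38906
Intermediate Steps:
35190/(-36542) + 49849/36869 = 35190*(-1/36542) + 49849*(1/36869) = -17595/18271 + 49849/36869 = 262081024/673633499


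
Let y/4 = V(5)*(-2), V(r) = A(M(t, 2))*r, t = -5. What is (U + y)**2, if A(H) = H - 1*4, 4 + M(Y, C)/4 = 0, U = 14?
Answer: 662596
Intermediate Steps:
M(Y, C) = -16 (M(Y, C) = -16 + 4*0 = -16 + 0 = -16)
A(H) = -4 + H (A(H) = H - 4 = -4 + H)
V(r) = -20*r (V(r) = (-4 - 16)*r = -20*r)
y = 800 (y = 4*(-20*5*(-2)) = 4*(-100*(-2)) = 4*200 = 800)
(U + y)**2 = (14 + 800)**2 = 814**2 = 662596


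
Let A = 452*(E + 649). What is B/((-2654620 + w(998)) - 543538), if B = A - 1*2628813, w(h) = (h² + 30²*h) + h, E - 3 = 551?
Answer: 2085057/1302956 ≈ 1.6003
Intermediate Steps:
E = 554 (E = 3 + 551 = 554)
w(h) = h² + 901*h (w(h) = (h² + 900*h) + h = h² + 901*h)
A = 543756 (A = 452*(554 + 649) = 452*1203 = 543756)
B = -2085057 (B = 543756 - 1*2628813 = 543756 - 2628813 = -2085057)
B/((-2654620 + w(998)) - 543538) = -2085057/((-2654620 + 998*(901 + 998)) - 543538) = -2085057/((-2654620 + 998*1899) - 543538) = -2085057/((-2654620 + 1895202) - 543538) = -2085057/(-759418 - 543538) = -2085057/(-1302956) = -2085057*(-1/1302956) = 2085057/1302956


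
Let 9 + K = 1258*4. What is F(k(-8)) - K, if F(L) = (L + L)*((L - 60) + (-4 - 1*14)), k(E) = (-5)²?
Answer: -7673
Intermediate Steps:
k(E) = 25
K = 5023 (K = -9 + 1258*4 = -9 + 5032 = 5023)
F(L) = 2*L*(-78 + L) (F(L) = (2*L)*((-60 + L) + (-4 - 14)) = (2*L)*((-60 + L) - 18) = (2*L)*(-78 + L) = 2*L*(-78 + L))
F(k(-8)) - K = 2*25*(-78 + 25) - 1*5023 = 2*25*(-53) - 5023 = -2650 - 5023 = -7673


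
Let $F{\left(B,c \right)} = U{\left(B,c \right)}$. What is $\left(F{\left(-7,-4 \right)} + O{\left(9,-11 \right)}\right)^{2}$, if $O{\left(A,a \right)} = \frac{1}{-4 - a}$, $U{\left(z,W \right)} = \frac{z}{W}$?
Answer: $\frac{2809}{784} \approx 3.5829$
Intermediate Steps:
$F{\left(B,c \right)} = \frac{B}{c}$
$\left(F{\left(-7,-4 \right)} + O{\left(9,-11 \right)}\right)^{2} = \left(- \frac{7}{-4} - \frac{1}{4 - 11}\right)^{2} = \left(\left(-7\right) \left(- \frac{1}{4}\right) - \frac{1}{-7}\right)^{2} = \left(\frac{7}{4} - - \frac{1}{7}\right)^{2} = \left(\frac{7}{4} + \frac{1}{7}\right)^{2} = \left(\frac{53}{28}\right)^{2} = \frac{2809}{784}$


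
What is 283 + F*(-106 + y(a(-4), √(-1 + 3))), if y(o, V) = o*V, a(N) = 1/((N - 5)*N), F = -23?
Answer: 2721 - 23*√2/36 ≈ 2720.1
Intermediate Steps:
a(N) = 1/(N*(-5 + N)) (a(N) = 1/((-5 + N)*N) = 1/(N*(-5 + N)))
y(o, V) = V*o
283 + F*(-106 + y(a(-4), √(-1 + 3))) = 283 - 23*(-106 + √(-1 + 3)*(1/((-4)*(-5 - 4)))) = 283 - 23*(-106 + √2*(-¼/(-9))) = 283 - 23*(-106 + √2*(-¼*(-⅑))) = 283 - 23*(-106 + √2*(1/36)) = 283 - 23*(-106 + √2/36) = 283 + (2438 - 23*√2/36) = 2721 - 23*√2/36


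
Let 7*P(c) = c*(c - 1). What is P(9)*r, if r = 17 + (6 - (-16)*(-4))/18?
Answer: 992/7 ≈ 141.71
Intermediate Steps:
P(c) = c*(-1 + c)/7 (P(c) = (c*(c - 1))/7 = (c*(-1 + c))/7 = c*(-1 + c)/7)
r = 124/9 (r = 17 + (6 - 4*16)*(1/18) = 17 + (6 - 64)*(1/18) = 17 - 58*1/18 = 17 - 29/9 = 124/9 ≈ 13.778)
P(9)*r = ((⅐)*9*(-1 + 9))*(124/9) = ((⅐)*9*8)*(124/9) = (72/7)*(124/9) = 992/7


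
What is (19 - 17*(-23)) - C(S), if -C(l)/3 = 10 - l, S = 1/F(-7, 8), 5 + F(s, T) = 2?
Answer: 441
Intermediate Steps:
F(s, T) = -3 (F(s, T) = -5 + 2 = -3)
S = -⅓ (S = 1/(-3) = -⅓ ≈ -0.33333)
C(l) = -30 + 3*l (C(l) = -3*(10 - l) = -30 + 3*l)
(19 - 17*(-23)) - C(S) = (19 - 17*(-23)) - (-30 + 3*(-⅓)) = (19 + 391) - (-30 - 1) = 410 - 1*(-31) = 410 + 31 = 441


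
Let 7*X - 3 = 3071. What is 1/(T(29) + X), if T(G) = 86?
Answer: 7/3676 ≈ 0.0019042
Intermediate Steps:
X = 3074/7 (X = 3/7 + (1/7)*3071 = 3/7 + 3071/7 = 3074/7 ≈ 439.14)
1/(T(29) + X) = 1/(86 + 3074/7) = 1/(3676/7) = 7/3676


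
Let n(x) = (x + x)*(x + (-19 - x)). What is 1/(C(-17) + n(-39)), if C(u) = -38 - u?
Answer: 1/1461 ≈ 0.00068446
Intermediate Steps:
n(x) = -38*x (n(x) = (2*x)*(-19) = -38*x)
1/(C(-17) + n(-39)) = 1/((-38 - 1*(-17)) - 38*(-39)) = 1/((-38 + 17) + 1482) = 1/(-21 + 1482) = 1/1461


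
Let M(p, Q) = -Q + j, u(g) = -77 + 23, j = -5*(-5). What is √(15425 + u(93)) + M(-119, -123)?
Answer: 148 + √15371 ≈ 271.98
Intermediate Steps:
j = 25 (j = -1*(-25) = 25)
u(g) = -54
M(p, Q) = 25 - Q (M(p, Q) = -Q + 25 = 25 - Q)
√(15425 + u(93)) + M(-119, -123) = √(15425 - 54) + (25 - 1*(-123)) = √15371 + (25 + 123) = √15371 + 148 = 148 + √15371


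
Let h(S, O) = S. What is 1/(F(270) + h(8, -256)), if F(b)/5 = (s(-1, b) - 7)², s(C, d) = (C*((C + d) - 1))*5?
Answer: 1/9072053 ≈ 1.1023e-7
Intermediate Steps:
s(C, d) = 5*C*(-1 + C + d) (s(C, d) = (C*(-1 + C + d))*5 = 5*C*(-1 + C + d))
F(b) = 5*(3 - 5*b)² (F(b) = 5*(5*(-1)*(-1 - 1 + b) - 7)² = 5*(5*(-1)*(-2 + b) - 7)² = 5*((10 - 5*b) - 7)² = 5*(3 - 5*b)²)
1/(F(270) + h(8, -256)) = 1/(5*(-3 + 5*270)² + 8) = 1/(5*(-3 + 1350)² + 8) = 1/(5*1347² + 8) = 1/(5*1814409 + 8) = 1/(9072045 + 8) = 1/9072053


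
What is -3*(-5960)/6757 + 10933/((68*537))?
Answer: 726780361/246738612 ≈ 2.9455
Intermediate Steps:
-3*(-5960)/6757 + 10933/((68*537)) = 17880*(1/6757) + 10933/36516 = 17880/6757 + 10933*(1/36516) = 17880/6757 + 10933/36516 = 726780361/246738612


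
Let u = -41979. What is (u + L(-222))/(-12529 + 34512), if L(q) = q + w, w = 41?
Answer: -42160/21983 ≈ -1.9178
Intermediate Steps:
L(q) = 41 + q (L(q) = q + 41 = 41 + q)
(u + L(-222))/(-12529 + 34512) = (-41979 + (41 - 222))/(-12529 + 34512) = (-41979 - 181)/21983 = -42160*1/21983 = -42160/21983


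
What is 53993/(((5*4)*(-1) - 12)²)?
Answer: 53993/1024 ≈ 52.728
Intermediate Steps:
53993/(((5*4)*(-1) - 12)²) = 53993/((20*(-1) - 12)²) = 53993/((-20 - 12)²) = 53993/((-32)²) = 53993/1024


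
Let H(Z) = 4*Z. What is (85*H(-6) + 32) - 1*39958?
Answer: -41966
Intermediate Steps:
(85*H(-6) + 32) - 1*39958 = (85*(4*(-6)) + 32) - 1*39958 = (85*(-24) + 32) - 39958 = (-2040 + 32) - 39958 = -2008 - 39958 = -41966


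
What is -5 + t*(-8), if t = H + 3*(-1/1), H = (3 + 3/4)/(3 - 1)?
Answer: 4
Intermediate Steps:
H = 15/8 (H = (3 + 3*(¼))/2 = (3 + ¾)*(½) = (15/4)*(½) = 15/8 ≈ 1.8750)
t = -9/8 (t = 15/8 + 3*(-1/1) = 15/8 + 3*(-1*1) = 15/8 + 3*(-1) = 15/8 - 3 = -9/8 ≈ -1.1250)
-5 + t*(-8) = -5 - 9/8*(-8) = -5 + 9 = 4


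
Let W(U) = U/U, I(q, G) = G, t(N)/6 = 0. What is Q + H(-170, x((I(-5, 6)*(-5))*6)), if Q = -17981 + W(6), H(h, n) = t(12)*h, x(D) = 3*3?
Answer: -17980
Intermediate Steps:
t(N) = 0 (t(N) = 6*0 = 0)
x(D) = 9
W(U) = 1
H(h, n) = 0 (H(h, n) = 0*h = 0)
Q = -17980 (Q = -17981 + 1 = -17980)
Q + H(-170, x((I(-5, 6)*(-5))*6)) = -17980 + 0 = -17980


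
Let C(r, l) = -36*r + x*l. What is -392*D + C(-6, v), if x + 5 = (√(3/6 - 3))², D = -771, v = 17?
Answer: 604641/2 ≈ 3.0232e+5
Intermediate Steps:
x = -15/2 (x = -5 + (√(3/6 - 3))² = -5 + (√(3*(⅙) - 3))² = -5 + (√(½ - 3))² = -5 + (√(-5/2))² = -5 + (I*√10/2)² = -5 - 5/2 = -15/2 ≈ -7.5000)
C(r, l) = -36*r - 15*l/2
-392*D + C(-6, v) = -392*(-771) + (-36*(-6) - 15/2*17) = 302232 + (216 - 255/2) = 302232 + 177/2 = 604641/2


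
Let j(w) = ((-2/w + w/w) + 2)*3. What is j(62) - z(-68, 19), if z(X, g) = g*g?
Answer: -10915/31 ≈ -352.10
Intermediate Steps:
z(X, g) = g**2
j(w) = 9 - 6/w (j(w) = ((-2/w + 1) + 2)*3 = ((1 - 2/w) + 2)*3 = (3 - 2/w)*3 = 9 - 6/w)
j(62) - z(-68, 19) = (9 - 6/62) - 1*19**2 = (9 - 6*1/62) - 1*361 = (9 - 3/31) - 361 = 276/31 - 361 = -10915/31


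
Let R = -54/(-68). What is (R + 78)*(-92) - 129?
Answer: -125427/17 ≈ -7378.1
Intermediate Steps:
R = 27/34 (R = -54*(-1/68) = 27/34 ≈ 0.79412)
(R + 78)*(-92) - 129 = (27/34 + 78)*(-92) - 129 = (2679/34)*(-92) - 129 = -123234/17 - 129 = -125427/17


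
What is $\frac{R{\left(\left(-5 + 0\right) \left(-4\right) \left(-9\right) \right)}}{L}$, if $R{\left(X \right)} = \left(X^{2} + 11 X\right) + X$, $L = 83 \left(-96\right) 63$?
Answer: $- \frac{5}{83} \approx -0.060241$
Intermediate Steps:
$L = -501984$ ($L = \left(-7968\right) 63 = -501984$)
$R{\left(X \right)} = X^{2} + 12 X$
$\frac{R{\left(\left(-5 + 0\right) \left(-4\right) \left(-9\right) \right)}}{L} = \frac{\left(-5 + 0\right) \left(-4\right) \left(-9\right) \left(12 + \left(-5 + 0\right) \left(-4\right) \left(-9\right)\right)}{-501984} = \left(-5\right) \left(-4\right) \left(-9\right) \left(12 + \left(-5\right) \left(-4\right) \left(-9\right)\right) \left(- \frac{1}{501984}\right) = 20 \left(-9\right) \left(12 + 20 \left(-9\right)\right) \left(- \frac{1}{501984}\right) = - 180 \left(12 - 180\right) \left(- \frac{1}{501984}\right) = \left(-180\right) \left(-168\right) \left(- \frac{1}{501984}\right) = 30240 \left(- \frac{1}{501984}\right) = - \frac{5}{83}$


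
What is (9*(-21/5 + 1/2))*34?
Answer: -5661/5 ≈ -1132.2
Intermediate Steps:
(9*(-21/5 + 1/2))*34 = (9*(-37/10))*34 = -333/10*34 = -5661/5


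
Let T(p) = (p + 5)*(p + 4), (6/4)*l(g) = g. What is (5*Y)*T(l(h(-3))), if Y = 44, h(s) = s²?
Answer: 24200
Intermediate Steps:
l(g) = 2*g/3
T(p) = (4 + p)*(5 + p) (T(p) = (5 + p)*(4 + p) = (4 + p)*(5 + p))
(5*Y)*T(l(h(-3))) = (5*44)*(20 + ((⅔)*(-3)²)² + 9*((⅔)*(-3)²)) = 220*(20 + ((⅔)*9)² + 9*((⅔)*9)) = 220*(20 + 6² + 9*6) = 220*(20 + 36 + 54) = 220*110 = 24200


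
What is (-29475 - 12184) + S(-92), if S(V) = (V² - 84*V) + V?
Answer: -25559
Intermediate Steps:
S(V) = V² - 83*V
(-29475 - 12184) + S(-92) = (-29475 - 12184) - 92*(-83 - 92) = -41659 - 92*(-175) = -41659 + 16100 = -25559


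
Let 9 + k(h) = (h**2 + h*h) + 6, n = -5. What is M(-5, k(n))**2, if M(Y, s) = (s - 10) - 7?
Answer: 900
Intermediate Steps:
k(h) = -3 + 2*h**2 (k(h) = -9 + ((h**2 + h*h) + 6) = -9 + ((h**2 + h**2) + 6) = -9 + (2*h**2 + 6) = -9 + (6 + 2*h**2) = -3 + 2*h**2)
M(Y, s) = -17 + s (M(Y, s) = (-10 + s) - 7 = -17 + s)
M(-5, k(n))**2 = (-17 + (-3 + 2*(-5)**2))**2 = (-17 + (-3 + 2*25))**2 = (-17 + (-3 + 50))**2 = (-17 + 47)**2 = 30**2 = 900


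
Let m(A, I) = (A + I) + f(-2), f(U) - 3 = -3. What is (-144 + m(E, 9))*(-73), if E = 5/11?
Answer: 108040/11 ≈ 9821.8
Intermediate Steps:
E = 5/11 (E = 5*(1/11) = 5/11 ≈ 0.45455)
f(U) = 0 (f(U) = 3 - 3 = 0)
m(A, I) = A + I (m(A, I) = (A + I) + 0 = A + I)
(-144 + m(E, 9))*(-73) = (-144 + (5/11 + 9))*(-73) = (-144 + 104/11)*(-73) = -1480/11*(-73) = 108040/11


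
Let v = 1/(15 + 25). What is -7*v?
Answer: -7/40 ≈ -0.17500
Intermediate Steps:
v = 1/40 ≈ 0.025000
-7*v = -7*1/40 = -7/40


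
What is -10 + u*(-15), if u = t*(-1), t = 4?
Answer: 50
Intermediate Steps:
u = -4 (u = 4*(-1) = -4)
-10 + u*(-15) = -10 - 4*(-15) = -10 + 60 = 50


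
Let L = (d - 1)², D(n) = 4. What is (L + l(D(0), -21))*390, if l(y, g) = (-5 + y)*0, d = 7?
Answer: 14040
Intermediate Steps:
L = 36 (L = (7 - 1)² = 6² = 36)
l(y, g) = 0
(L + l(D(0), -21))*390 = (36 + 0)*390 = 36*390 = 14040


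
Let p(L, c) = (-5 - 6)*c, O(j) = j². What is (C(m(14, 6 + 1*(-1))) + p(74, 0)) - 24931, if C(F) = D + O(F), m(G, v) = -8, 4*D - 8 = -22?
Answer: -49741/2 ≈ -24871.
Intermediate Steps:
D = -7/2 (D = 2 + (¼)*(-22) = 2 - 11/2 = -7/2 ≈ -3.5000)
p(L, c) = -11*c
C(F) = -7/2 + F²
(C(m(14, 6 + 1*(-1))) + p(74, 0)) - 24931 = ((-7/2 + (-8)²) - 11*0) - 24931 = ((-7/2 + 64) + 0) - 24931 = (121/2 + 0) - 24931 = 121/2 - 24931 = -49741/2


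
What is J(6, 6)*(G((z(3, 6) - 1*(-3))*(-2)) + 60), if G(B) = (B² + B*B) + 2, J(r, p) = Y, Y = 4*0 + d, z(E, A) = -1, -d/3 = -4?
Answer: 1128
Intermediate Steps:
d = 12 (d = -3*(-4) = 12)
Y = 12 (Y = 4*0 + 12 = 0 + 12 = 12)
J(r, p) = 12
G(B) = 2 + 2*B² (G(B) = (B² + B²) + 2 = 2*B² + 2 = 2 + 2*B²)
J(6, 6)*(G((z(3, 6) - 1*(-3))*(-2)) + 60) = 12*((2 + 2*((-1 - 1*(-3))*(-2))²) + 60) = 12*((2 + 2*((-1 + 3)*(-2))²) + 60) = 12*((2 + 2*(2*(-2))²) + 60) = 12*((2 + 2*(-4)²) + 60) = 12*((2 + 2*16) + 60) = 12*((2 + 32) + 60) = 12*(34 + 60) = 12*94 = 1128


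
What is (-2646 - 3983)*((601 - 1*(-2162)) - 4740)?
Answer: 13105533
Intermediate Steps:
(-2646 - 3983)*((601 - 1*(-2162)) - 4740) = -6629*((601 + 2162) - 4740) = -6629*(2763 - 4740) = -6629*(-1977) = 13105533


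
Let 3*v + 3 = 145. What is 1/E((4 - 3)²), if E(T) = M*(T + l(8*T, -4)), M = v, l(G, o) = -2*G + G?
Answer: -3/994 ≈ -0.0030181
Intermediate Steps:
v = 142/3 (v = -1 + (⅓)*145 = -1 + 145/3 = 142/3 ≈ 47.333)
l(G, o) = -G
M = 142/3 ≈ 47.333
E(T) = -994*T/3 (E(T) = 142*(T - 8*T)/3 = 142*(-7*T)/3 = -994*T/3)
1/E((4 - 3)²) = 1/(-994*(4 - 3)²/3) = 1/(-994/3*1²) = 1/(-994/3*1) = 1/(-994/3) = -3/994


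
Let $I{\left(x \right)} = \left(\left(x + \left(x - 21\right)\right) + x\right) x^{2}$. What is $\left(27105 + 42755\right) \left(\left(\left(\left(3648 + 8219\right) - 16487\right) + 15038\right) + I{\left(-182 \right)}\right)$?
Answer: $-1311334375400$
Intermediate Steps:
$I{\left(x \right)} = x^{2} \left(-21 + 3 x\right)$ ($I{\left(x \right)} = \left(\left(x + \left(x - 21\right)\right) + x\right) x^{2} = \left(\left(x + \left(-21 + x\right)\right) + x\right) x^{2} = \left(\left(-21 + 2 x\right) + x\right) x^{2} = \left(-21 + 3 x\right) x^{2} = x^{2} \left(-21 + 3 x\right)$)
$\left(27105 + 42755\right) \left(\left(\left(\left(3648 + 8219\right) - 16487\right) + 15038\right) + I{\left(-182 \right)}\right) = \left(27105 + 42755\right) \left(\left(\left(\left(3648 + 8219\right) - 16487\right) + 15038\right) + 3 \left(-182\right)^{2} \left(-7 - 182\right)\right) = 69860 \left(\left(\left(11867 - 16487\right) + 15038\right) + 3 \cdot 33124 \left(-189\right)\right) = 69860 \left(\left(-4620 + 15038\right) - 18781308\right) = 69860 \left(10418 - 18781308\right) = 69860 \left(-18770890\right) = -1311334375400$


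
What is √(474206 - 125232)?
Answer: √348974 ≈ 590.74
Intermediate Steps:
√(474206 - 125232) = √348974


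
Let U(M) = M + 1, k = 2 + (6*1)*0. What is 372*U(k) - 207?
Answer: 909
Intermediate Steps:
k = 2 (k = 2 + 6*0 = 2 + 0 = 2)
U(M) = 1 + M
372*U(k) - 207 = 372*(1 + 2) - 207 = 372*3 - 207 = 1116 - 207 = 909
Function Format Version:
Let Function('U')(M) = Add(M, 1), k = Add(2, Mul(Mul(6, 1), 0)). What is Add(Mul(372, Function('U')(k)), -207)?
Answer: 909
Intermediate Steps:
k = 2 (k = Add(2, Mul(6, 0)) = Add(2, 0) = 2)
Function('U')(M) = Add(1, M)
Add(Mul(372, Function('U')(k)), -207) = Add(Mul(372, Add(1, 2)), -207) = Add(Mul(372, 3), -207) = Add(1116, -207) = 909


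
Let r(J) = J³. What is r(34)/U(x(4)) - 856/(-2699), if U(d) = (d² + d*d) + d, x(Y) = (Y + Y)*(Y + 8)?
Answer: 15242683/6250884 ≈ 2.4385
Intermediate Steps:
x(Y) = 2*Y*(8 + Y) (x(Y) = (2*Y)*(8 + Y) = 2*Y*(8 + Y))
U(d) = d + 2*d² (U(d) = (d² + d²) + d = 2*d² + d = d + 2*d²)
r(34)/U(x(4)) - 856/(-2699) = 34³/(((2*4*(8 + 4))*(1 + 2*(2*4*(8 + 4))))) - 856/(-2699) = 39304/(((2*4*12)*(1 + 2*(2*4*12)))) - 856*(-1/2699) = 39304/((96*(1 + 2*96))) + 856/2699 = 39304/((96*(1 + 192))) + 856/2699 = 39304/((96*193)) + 856/2699 = 39304/18528 + 856/2699 = 39304*(1/18528) + 856/2699 = 4913/2316 + 856/2699 = 15242683/6250884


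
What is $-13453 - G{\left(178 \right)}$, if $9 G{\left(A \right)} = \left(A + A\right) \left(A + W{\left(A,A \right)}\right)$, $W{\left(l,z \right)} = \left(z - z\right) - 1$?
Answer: $- \frac{61363}{3} \approx -20454.0$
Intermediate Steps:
$W{\left(l,z \right)} = -1$ ($W{\left(l,z \right)} = 0 - 1 = -1$)
$G{\left(A \right)} = \frac{2 A \left(-1 + A\right)}{9}$ ($G{\left(A \right)} = \frac{\left(A + A\right) \left(A - 1\right)}{9} = \frac{2 A \left(-1 + A\right)}{9}$)
$-13453 - G{\left(178 \right)} = -13453 - \frac{2}{9} \cdot 178 \left(-1 + 178\right) = -13453 - \frac{2}{9} \cdot 178 \cdot 177 = -13453 - \frac{21004}{3} = - \frac{61363}{3}$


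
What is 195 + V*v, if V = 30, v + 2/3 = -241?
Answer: -7055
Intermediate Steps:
v = -725/3 (v = -⅔ - 241 = -725/3 ≈ -241.67)
195 + V*v = 195 + 30*(-725/3) = 195 - 7250 = -7055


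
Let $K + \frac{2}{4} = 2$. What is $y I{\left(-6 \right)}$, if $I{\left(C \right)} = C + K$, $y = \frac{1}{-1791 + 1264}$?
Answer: $\frac{9}{1054} \approx 0.0085389$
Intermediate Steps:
$y = - \frac{1}{527}$ ($y = \frac{1}{-527} = - \frac{1}{527} \approx -0.0018975$)
$K = \frac{3}{2}$ ($K = - \frac{1}{2} + 2 = \frac{3}{2} \approx 1.5$)
$I{\left(C \right)} = \frac{3}{2} + C$ ($I{\left(C \right)} = C + \frac{3}{2} = \frac{3}{2} + C$)
$y I{\left(-6 \right)} = - \frac{\frac{3}{2} - 6}{527} = \left(- \frac{1}{527}\right) \left(- \frac{9}{2}\right) = \frac{9}{1054}$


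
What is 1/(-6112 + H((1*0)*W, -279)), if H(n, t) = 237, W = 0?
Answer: -1/5875 ≈ -0.00017021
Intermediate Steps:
1/(-6112 + H((1*0)*W, -279)) = 1/(-6112 + 237) = 1/(-5875) = -1/5875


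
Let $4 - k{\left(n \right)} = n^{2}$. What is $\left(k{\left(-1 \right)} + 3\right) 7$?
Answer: $42$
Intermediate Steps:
$k{\left(n \right)} = 4 - n^{2}$
$\left(k{\left(-1 \right)} + 3\right) 7 = \left(\left(4 - \left(-1\right)^{2}\right) + 3\right) 7 = \left(\left(4 - 1\right) + 3\right) 7 = \left(3 + 3\right) 7 = 6 \cdot 7 = 42$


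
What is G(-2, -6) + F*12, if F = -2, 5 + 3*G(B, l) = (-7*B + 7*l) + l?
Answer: -37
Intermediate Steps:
G(B, l) = -5/3 - 7*B/3 + 8*l/3 (G(B, l) = -5/3 + ((-7*B + 7*l) + l)/3 = -5/3 + (-7*B + 8*l)/3 = -5/3 + (-7*B/3 + 8*l/3) = -5/3 - 7*B/3 + 8*l/3)
G(-2, -6) + F*12 = (-5/3 - 7/3*(-2) + (8/3)*(-6)) - 2*12 = (-5/3 + 14/3 - 16) - 24 = -13 - 24 = -37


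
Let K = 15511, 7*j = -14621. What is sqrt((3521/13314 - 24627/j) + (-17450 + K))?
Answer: I*sqrt(1490199818599182774)/27809142 ≈ 43.897*I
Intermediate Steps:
j = -14621/7 (j = (1/7)*(-14621) = -14621/7 ≈ -2088.7)
sqrt((3521/13314 - 24627/j) + (-17450 + K)) = sqrt((3521/13314 - 24627/(-14621/7)) + (-17450 + 15511)) = sqrt((3521*(1/13314) - 24627*(-7/14621)) - 1939) = sqrt((503/1902 + 172389/14621) - 1939) = sqrt(335238241/27809142 - 1939) = sqrt(-53586688097/27809142) = I*sqrt(1490199818599182774)/27809142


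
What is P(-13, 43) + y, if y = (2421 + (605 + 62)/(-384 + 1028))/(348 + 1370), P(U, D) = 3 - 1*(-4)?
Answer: 404545/48104 ≈ 8.4098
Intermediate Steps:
P(U, D) = 7 (P(U, D) = 3 + 4 = 7)
y = 67817/48104 (y = (2421 + 667/644)/1718 = (2421 + 667*(1/644))*(1/1718) = (2421 + 29/28)*(1/1718) = (67817/28)*(1/1718) = 67817/48104 ≈ 1.4098)
P(-13, 43) + y = 7 + 67817/48104 = 404545/48104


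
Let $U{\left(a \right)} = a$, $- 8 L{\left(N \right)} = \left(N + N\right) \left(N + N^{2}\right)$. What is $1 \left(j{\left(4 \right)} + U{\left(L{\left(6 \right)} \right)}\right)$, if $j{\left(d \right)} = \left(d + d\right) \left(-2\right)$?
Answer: $-79$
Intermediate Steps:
$L{\left(N \right)} = - \frac{N \left(N + N^{2}\right)}{4}$ ($L{\left(N \right)} = - \frac{\left(N + N\right) \left(N + N^{2}\right)}{8} = - \frac{2 N \left(N + N^{2}\right)}{8} = - \frac{N \left(N + N^{2}\right)}{4}$)
$j{\left(d \right)} = - 4 d$ ($j{\left(d \right)} = 2 d \left(-2\right) = - 4 d$)
$1 \left(j{\left(4 \right)} + U{\left(L{\left(6 \right)} \right)}\right) = 1 \left(\left(-4\right) 4 + \frac{6^{2} \left(-1 - 6\right)}{4}\right) = 1 \left(-16 + \frac{1}{4} \cdot 36 \left(-1 - 6\right)\right) = 1 \left(-16 + \frac{1}{4} \cdot 36 \left(-7\right)\right) = 1 \left(-16 - 63\right) = 1 \left(-79\right) = -79$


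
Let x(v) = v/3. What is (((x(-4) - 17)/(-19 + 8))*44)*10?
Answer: 2200/3 ≈ 733.33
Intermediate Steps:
x(v) = v/3 (x(v) = v*(1/3) = v/3)
(((x(-4) - 17)/(-19 + 8))*44)*10 = ((((1/3)*(-4) - 17)/(-19 + 8))*44)*10 = (((-4/3 - 17)/(-11))*44)*10 = (-55/3*(-1/11)*44)*10 = ((5/3)*44)*10 = (220/3)*10 = 2200/3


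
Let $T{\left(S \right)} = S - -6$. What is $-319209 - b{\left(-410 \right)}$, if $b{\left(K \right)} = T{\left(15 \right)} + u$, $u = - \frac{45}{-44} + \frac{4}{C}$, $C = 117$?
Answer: $- \frac{1643401481}{5148} \approx -3.1923 \cdot 10^{5}$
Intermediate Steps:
$T{\left(S \right)} = 6 + S$ ($T{\left(S \right)} = S + 6 = 6 + S$)
$u = \frac{5441}{5148}$ ($u = - \frac{45}{-44} + \frac{4}{117} = \left(-45\right) \left(- \frac{1}{44}\right) + 4 \cdot \frac{1}{117} = \frac{45}{44} + \frac{4}{117} = \frac{5441}{5148} \approx 1.0569$)
$b{\left(K \right)} = \frac{113549}{5148}$ ($b{\left(K \right)} = \left(6 + 15\right) + \frac{5441}{5148} = 21 + \frac{5441}{5148} = \frac{113549}{5148}$)
$-319209 - b{\left(-410 \right)} = -319209 - \frac{113549}{5148} = - \frac{1643401481}{5148}$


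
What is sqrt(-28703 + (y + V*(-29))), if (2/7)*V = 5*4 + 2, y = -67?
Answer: I*sqrt(31003) ≈ 176.08*I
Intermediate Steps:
V = 77 (V = 7*(5*4 + 2)/2 = 7*(20 + 2)/2 = (7/2)*22 = 77)
sqrt(-28703 + (y + V*(-29))) = sqrt(-28703 + (-67 + 77*(-29))) = sqrt(-28703 + (-67 - 2233)) = sqrt(-28703 - 2300) = sqrt(-31003) = I*sqrt(31003)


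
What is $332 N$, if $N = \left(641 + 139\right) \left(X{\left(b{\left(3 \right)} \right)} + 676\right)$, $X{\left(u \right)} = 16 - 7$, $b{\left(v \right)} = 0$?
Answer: $177387600$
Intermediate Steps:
$X{\left(u \right)} = 9$
$N = 534300$ ($N = \left(641 + 139\right) \left(9 + 676\right) = 780 \cdot 685 = 534300$)
$332 N = 332 \cdot 534300 = 177387600$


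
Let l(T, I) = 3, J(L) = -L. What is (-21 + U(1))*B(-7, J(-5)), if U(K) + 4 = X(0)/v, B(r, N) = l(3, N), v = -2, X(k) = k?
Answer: -75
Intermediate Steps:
B(r, N) = 3
U(K) = -4 (U(K) = -4 + 0/(-2) = -4 + 0*(-½) = -4 + 0 = -4)
(-21 + U(1))*B(-7, J(-5)) = (-21 - 4)*3 = -25*3 = -75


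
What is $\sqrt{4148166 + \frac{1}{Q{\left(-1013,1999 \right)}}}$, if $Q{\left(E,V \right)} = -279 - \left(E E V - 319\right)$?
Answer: $\frac{\sqrt{17454985013129668243671255}}{2051311791} \approx 2036.7$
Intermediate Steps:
$Q{\left(E,V \right)} = 40 - V E^{2}$ ($Q{\left(E,V \right)} = -279 - \left(E^{2} V - 319\right) = -279 - \left(V E^{2} - 319\right) = -279 - \left(-319 + V E^{2}\right) = 40 - V E^{2}$)
$\sqrt{4148166 + \frac{1}{Q{\left(-1013,1999 \right)}}} = \sqrt{4148166 + \frac{1}{40 - 1999 \left(-1013\right)^{2}}} = \sqrt{4148166 + \frac{1}{40 - 1999 \cdot 1026169}} = \sqrt{4148166 + \frac{1}{40 - 2051311831}} = \sqrt{4148166 + \frac{1}{-2051311791}} = \sqrt{4148166 - \frac{1}{2051311791}} = \sqrt{\frac{8509181826825305}{2051311791}} = \frac{\sqrt{17454985013129668243671255}}{2051311791}$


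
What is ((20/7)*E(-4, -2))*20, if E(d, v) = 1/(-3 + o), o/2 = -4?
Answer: -400/77 ≈ -5.1948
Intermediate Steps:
o = -8 (o = 2*(-4) = -8)
E(d, v) = -1/11 (E(d, v) = 1/(-3 - 8) = 1/(-11) = -1/11)
((20/7)*E(-4, -2))*20 = ((20/7)*(-1/11))*20 = -20/77*20 = -400/77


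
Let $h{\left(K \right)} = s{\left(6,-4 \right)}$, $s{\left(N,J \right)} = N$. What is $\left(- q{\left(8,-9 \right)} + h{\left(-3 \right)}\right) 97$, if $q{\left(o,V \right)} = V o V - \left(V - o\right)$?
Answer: $-63923$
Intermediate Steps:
$h{\left(K \right)} = 6$
$q{\left(o,V \right)} = o - V + o V^{2}$ ($q{\left(o,V \right)} = o V^{2} - \left(V - o\right) = o - V + o V^{2}$)
$\left(- q{\left(8,-9 \right)} + h{\left(-3 \right)}\right) 97 = \left(- (8 - -9 + 8 \left(-9\right)^{2}) + 6\right) 97 = \left(- (8 + 9 + 8 \cdot 81) + 6\right) 97 = \left(- (8 + 9 + 648) + 6\right) 97 = \left(\left(-1\right) 665 + 6\right) 97 = \left(-665 + 6\right) 97 = \left(-659\right) 97 = -63923$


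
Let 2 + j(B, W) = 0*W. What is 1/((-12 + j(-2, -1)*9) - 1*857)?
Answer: -1/887 ≈ -0.0011274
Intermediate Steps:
j(B, W) = -2 (j(B, W) = -2 + 0*W = -2 + 0 = -2)
1/((-12 + j(-2, -1)*9) - 1*857) = 1/((-12 - 2*9) - 1*857) = 1/((-12 - 18) - 857) = 1/(-30 - 857) = 1/(-887) = -1/887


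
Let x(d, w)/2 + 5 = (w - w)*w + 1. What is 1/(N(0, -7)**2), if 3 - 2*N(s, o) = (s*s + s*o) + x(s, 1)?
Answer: 4/121 ≈ 0.033058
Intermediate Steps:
x(d, w) = -8 (x(d, w) = -10 + 2*((w - w)*w + 1) = -10 + 2*(0*w + 1) = -10 + 2*(0 + 1) = -10 + 2*1 = -10 + 2 = -8)
N(s, o) = 11/2 - s**2/2 - o*s/2 (N(s, o) = 3/2 - ((s*s + s*o) - 8)/2 = 3/2 - ((s**2 + o*s) - 8)/2 = 3/2 - (-8 + s**2 + o*s)/2 = 3/2 + (4 - s**2/2 - o*s/2) = 11/2 - s**2/2 - o*s/2)
1/(N(0, -7)**2) = 1/((11/2 - 1/2*0**2 - 1/2*(-7)*0)**2) = 1/((11/2 - 1/2*0 + 0)**2) = 1/((11/2 + 0 + 0)**2) = 1/((11/2)**2) = 1/(121/4) = 4/121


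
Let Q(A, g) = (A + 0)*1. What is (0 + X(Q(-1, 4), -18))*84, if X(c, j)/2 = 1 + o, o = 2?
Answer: 504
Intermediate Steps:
Q(A, g) = A (Q(A, g) = A*1 = A)
X(c, j) = 6 (X(c, j) = 2*(1 + 2) = 2*3 = 6)
(0 + X(Q(-1, 4), -18))*84 = (0 + 6)*84 = 6*84 = 504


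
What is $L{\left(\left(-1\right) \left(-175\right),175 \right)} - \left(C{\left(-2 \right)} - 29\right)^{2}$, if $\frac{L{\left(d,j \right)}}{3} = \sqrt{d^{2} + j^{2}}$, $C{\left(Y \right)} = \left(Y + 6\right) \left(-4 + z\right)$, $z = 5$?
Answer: $-625 + 525 \sqrt{2} \approx 117.46$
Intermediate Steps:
$C{\left(Y \right)} = 6 + Y$ ($C{\left(Y \right)} = \left(Y + 6\right) \left(-4 + 5\right) = \left(6 + Y\right) 1 = 6 + Y$)
$L{\left(d,j \right)} = 3 \sqrt{d^{2} + j^{2}}$
$L{\left(\left(-1\right) \left(-175\right),175 \right)} - \left(C{\left(-2 \right)} - 29\right)^{2} = 3 \sqrt{\left(\left(-1\right) \left(-175\right)\right)^{2} + 175^{2}} - \left(\left(6 - 2\right) - 29\right)^{2} = 3 \sqrt{175^{2} + 30625} - \left(4 - 29\right)^{2} = 3 \sqrt{30625 + 30625} - \left(-25\right)^{2} = 3 \sqrt{61250} - 625 = 3 \cdot 175 \sqrt{2} - 625 = 525 \sqrt{2} - 625 = -625 + 525 \sqrt{2}$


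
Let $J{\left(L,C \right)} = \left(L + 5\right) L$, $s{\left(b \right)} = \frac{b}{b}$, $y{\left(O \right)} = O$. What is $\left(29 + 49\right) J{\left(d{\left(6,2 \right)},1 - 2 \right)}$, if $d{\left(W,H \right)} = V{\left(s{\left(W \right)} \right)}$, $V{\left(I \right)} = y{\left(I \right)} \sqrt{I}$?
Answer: $468$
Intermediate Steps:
$s{\left(b \right)} = 1$
$V{\left(I \right)} = I^{\frac{3}{2}}$ ($V{\left(I \right)} = I \sqrt{I} = I^{\frac{3}{2}}$)
$d{\left(W,H \right)} = 1$ ($d{\left(W,H \right)} = 1^{\frac{3}{2}} = 1$)
$J{\left(L,C \right)} = L \left(5 + L\right)$ ($J{\left(L,C \right)} = \left(5 + L\right) L = L \left(5 + L\right)$)
$\left(29 + 49\right) J{\left(d{\left(6,2 \right)},1 - 2 \right)} = \left(29 + 49\right) 1 \left(5 + 1\right) = 78 \cdot 1 \cdot 6 = 78 \cdot 6 = 468$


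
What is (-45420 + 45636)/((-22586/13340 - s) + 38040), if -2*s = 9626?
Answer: 20880/4142293 ≈ 0.0050407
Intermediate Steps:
s = -4813 (s = -½*9626 = -4813)
(-45420 + 45636)/((-22586/13340 - s) + 38040) = (-45420 + 45636)/((-22586/13340 - 1*(-4813)) + 38040) = 216/((-22586*1/13340 + 4813) + 38040) = 216/((-491/290 + 4813) + 38040) = 216/(1395279/290 + 38040) = 216/(12426879/290) = 216*(290/12426879) = 20880/4142293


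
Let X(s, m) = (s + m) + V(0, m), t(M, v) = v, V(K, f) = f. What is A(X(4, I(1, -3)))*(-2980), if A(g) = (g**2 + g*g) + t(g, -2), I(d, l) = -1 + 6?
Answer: -1162200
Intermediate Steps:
I(d, l) = 5
X(s, m) = s + 2*m (X(s, m) = (s + m) + m = (m + s) + m = s + 2*m)
A(g) = -2 + 2*g**2 (A(g) = (g**2 + g*g) - 2 = (g**2 + g**2) - 2 = 2*g**2 - 2 = -2 + 2*g**2)
A(X(4, I(1, -3)))*(-2980) = (-2 + 2*(4 + 2*5)**2)*(-2980) = (-2 + 2*(4 + 10)**2)*(-2980) = (-2 + 2*14**2)*(-2980) = (-2 + 2*196)*(-2980) = (-2 + 392)*(-2980) = 390*(-2980) = -1162200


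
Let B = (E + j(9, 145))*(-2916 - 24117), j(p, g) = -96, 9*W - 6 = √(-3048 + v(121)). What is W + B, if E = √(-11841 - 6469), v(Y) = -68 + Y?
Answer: 7785506/3 - 27033*I*√18310 + I*√2995/9 ≈ 2.5952e+6 - 3.6579e+6*I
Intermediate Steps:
W = ⅔ + I*√2995/9 (W = ⅔ + √(-3048 + (-68 + 121))/9 = ⅔ + √(-3048 + 53)/9 = ⅔ + √(-2995)/9 = ⅔ + (I*√2995)/9 = ⅔ + I*√2995/9 ≈ 0.66667 + 6.0807*I)
E = I*√18310 (E = √(-18310) = I*√18310 ≈ 135.31*I)
B = 2595168 - 27033*I*√18310 (B = (I*√18310 - 96)*(-2916 - 24117) = (-96 + I*√18310)*(-27033) = 2595168 - 27033*I*√18310 ≈ 2.5952e+6 - 3.658e+6*I)
W + B = (⅔ + I*√2995/9) + (2595168 - 27033*I*√18310) = 7785506/3 - 27033*I*√18310 + I*√2995/9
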